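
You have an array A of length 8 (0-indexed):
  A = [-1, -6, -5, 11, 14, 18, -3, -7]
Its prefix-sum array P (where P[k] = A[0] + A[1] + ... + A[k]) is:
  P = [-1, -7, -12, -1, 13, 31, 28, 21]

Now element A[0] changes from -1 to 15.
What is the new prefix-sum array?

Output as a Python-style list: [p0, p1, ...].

Change: A[0] -1 -> 15, delta = 16
P[k] for k < 0: unchanged (A[0] not included)
P[k] for k >= 0: shift by delta = 16
  P[0] = -1 + 16 = 15
  P[1] = -7 + 16 = 9
  P[2] = -12 + 16 = 4
  P[3] = -1 + 16 = 15
  P[4] = 13 + 16 = 29
  P[5] = 31 + 16 = 47
  P[6] = 28 + 16 = 44
  P[7] = 21 + 16 = 37

Answer: [15, 9, 4, 15, 29, 47, 44, 37]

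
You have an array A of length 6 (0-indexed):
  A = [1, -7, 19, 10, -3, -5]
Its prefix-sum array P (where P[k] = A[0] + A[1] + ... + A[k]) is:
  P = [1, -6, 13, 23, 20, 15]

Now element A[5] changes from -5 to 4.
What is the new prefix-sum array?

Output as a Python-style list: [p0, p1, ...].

Answer: [1, -6, 13, 23, 20, 24]

Derivation:
Change: A[5] -5 -> 4, delta = 9
P[k] for k < 5: unchanged (A[5] not included)
P[k] for k >= 5: shift by delta = 9
  P[0] = 1 + 0 = 1
  P[1] = -6 + 0 = -6
  P[2] = 13 + 0 = 13
  P[3] = 23 + 0 = 23
  P[4] = 20 + 0 = 20
  P[5] = 15 + 9 = 24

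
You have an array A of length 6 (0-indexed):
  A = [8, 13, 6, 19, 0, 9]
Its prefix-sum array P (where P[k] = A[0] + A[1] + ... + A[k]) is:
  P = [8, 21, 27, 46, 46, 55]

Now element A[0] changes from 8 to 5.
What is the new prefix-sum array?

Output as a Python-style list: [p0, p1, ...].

Change: A[0] 8 -> 5, delta = -3
P[k] for k < 0: unchanged (A[0] not included)
P[k] for k >= 0: shift by delta = -3
  P[0] = 8 + -3 = 5
  P[1] = 21 + -3 = 18
  P[2] = 27 + -3 = 24
  P[3] = 46 + -3 = 43
  P[4] = 46 + -3 = 43
  P[5] = 55 + -3 = 52

Answer: [5, 18, 24, 43, 43, 52]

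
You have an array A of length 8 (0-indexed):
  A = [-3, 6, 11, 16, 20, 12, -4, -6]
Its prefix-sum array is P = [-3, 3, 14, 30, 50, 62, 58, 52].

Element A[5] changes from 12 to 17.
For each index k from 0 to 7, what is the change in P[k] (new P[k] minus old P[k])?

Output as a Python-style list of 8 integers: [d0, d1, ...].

Element change: A[5] 12 -> 17, delta = 5
For k < 5: P[k] unchanged, delta_P[k] = 0
For k >= 5: P[k] shifts by exactly 5
Delta array: [0, 0, 0, 0, 0, 5, 5, 5]

Answer: [0, 0, 0, 0, 0, 5, 5, 5]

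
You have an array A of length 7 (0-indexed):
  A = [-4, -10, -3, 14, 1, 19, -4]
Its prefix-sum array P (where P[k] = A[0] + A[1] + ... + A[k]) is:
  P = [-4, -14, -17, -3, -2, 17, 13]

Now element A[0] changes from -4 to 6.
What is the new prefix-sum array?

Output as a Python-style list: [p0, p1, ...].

Change: A[0] -4 -> 6, delta = 10
P[k] for k < 0: unchanged (A[0] not included)
P[k] for k >= 0: shift by delta = 10
  P[0] = -4 + 10 = 6
  P[1] = -14 + 10 = -4
  P[2] = -17 + 10 = -7
  P[3] = -3 + 10 = 7
  P[4] = -2 + 10 = 8
  P[5] = 17 + 10 = 27
  P[6] = 13 + 10 = 23

Answer: [6, -4, -7, 7, 8, 27, 23]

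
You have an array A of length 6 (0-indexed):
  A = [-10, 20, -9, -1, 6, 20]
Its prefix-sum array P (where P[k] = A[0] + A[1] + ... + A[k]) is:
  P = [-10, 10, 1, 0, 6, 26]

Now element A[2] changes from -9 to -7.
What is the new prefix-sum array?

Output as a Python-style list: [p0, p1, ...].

Change: A[2] -9 -> -7, delta = 2
P[k] for k < 2: unchanged (A[2] not included)
P[k] for k >= 2: shift by delta = 2
  P[0] = -10 + 0 = -10
  P[1] = 10 + 0 = 10
  P[2] = 1 + 2 = 3
  P[3] = 0 + 2 = 2
  P[4] = 6 + 2 = 8
  P[5] = 26 + 2 = 28

Answer: [-10, 10, 3, 2, 8, 28]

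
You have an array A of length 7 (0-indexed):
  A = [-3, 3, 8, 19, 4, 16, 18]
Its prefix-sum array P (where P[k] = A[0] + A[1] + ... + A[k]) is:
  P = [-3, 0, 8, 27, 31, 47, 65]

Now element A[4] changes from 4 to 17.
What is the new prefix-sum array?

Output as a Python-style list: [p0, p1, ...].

Change: A[4] 4 -> 17, delta = 13
P[k] for k < 4: unchanged (A[4] not included)
P[k] for k >= 4: shift by delta = 13
  P[0] = -3 + 0 = -3
  P[1] = 0 + 0 = 0
  P[2] = 8 + 0 = 8
  P[3] = 27 + 0 = 27
  P[4] = 31 + 13 = 44
  P[5] = 47 + 13 = 60
  P[6] = 65 + 13 = 78

Answer: [-3, 0, 8, 27, 44, 60, 78]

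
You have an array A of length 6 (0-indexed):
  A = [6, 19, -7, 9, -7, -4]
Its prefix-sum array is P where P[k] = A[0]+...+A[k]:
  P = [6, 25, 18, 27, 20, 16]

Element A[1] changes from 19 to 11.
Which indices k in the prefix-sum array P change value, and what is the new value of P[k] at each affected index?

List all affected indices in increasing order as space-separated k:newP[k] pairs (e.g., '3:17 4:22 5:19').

P[k] = A[0] + ... + A[k]
P[k] includes A[1] iff k >= 1
Affected indices: 1, 2, ..., 5; delta = -8
  P[1]: 25 + -8 = 17
  P[2]: 18 + -8 = 10
  P[3]: 27 + -8 = 19
  P[4]: 20 + -8 = 12
  P[5]: 16 + -8 = 8

Answer: 1:17 2:10 3:19 4:12 5:8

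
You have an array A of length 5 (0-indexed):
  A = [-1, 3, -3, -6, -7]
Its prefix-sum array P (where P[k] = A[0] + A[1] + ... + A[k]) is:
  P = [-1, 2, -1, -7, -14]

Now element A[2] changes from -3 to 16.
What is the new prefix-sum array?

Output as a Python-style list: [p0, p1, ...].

Change: A[2] -3 -> 16, delta = 19
P[k] for k < 2: unchanged (A[2] not included)
P[k] for k >= 2: shift by delta = 19
  P[0] = -1 + 0 = -1
  P[1] = 2 + 0 = 2
  P[2] = -1 + 19 = 18
  P[3] = -7 + 19 = 12
  P[4] = -14 + 19 = 5

Answer: [-1, 2, 18, 12, 5]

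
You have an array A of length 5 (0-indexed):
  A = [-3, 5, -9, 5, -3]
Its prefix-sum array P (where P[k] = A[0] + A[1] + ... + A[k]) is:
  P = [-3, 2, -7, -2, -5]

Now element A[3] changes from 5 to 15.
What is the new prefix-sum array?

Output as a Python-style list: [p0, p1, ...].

Change: A[3] 5 -> 15, delta = 10
P[k] for k < 3: unchanged (A[3] not included)
P[k] for k >= 3: shift by delta = 10
  P[0] = -3 + 0 = -3
  P[1] = 2 + 0 = 2
  P[2] = -7 + 0 = -7
  P[3] = -2 + 10 = 8
  P[4] = -5 + 10 = 5

Answer: [-3, 2, -7, 8, 5]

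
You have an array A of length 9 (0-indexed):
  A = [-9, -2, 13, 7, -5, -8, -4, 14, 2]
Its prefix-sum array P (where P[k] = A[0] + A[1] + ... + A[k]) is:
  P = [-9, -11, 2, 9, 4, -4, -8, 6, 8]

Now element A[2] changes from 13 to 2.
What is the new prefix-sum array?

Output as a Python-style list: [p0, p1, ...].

Change: A[2] 13 -> 2, delta = -11
P[k] for k < 2: unchanged (A[2] not included)
P[k] for k >= 2: shift by delta = -11
  P[0] = -9 + 0 = -9
  P[1] = -11 + 0 = -11
  P[2] = 2 + -11 = -9
  P[3] = 9 + -11 = -2
  P[4] = 4 + -11 = -7
  P[5] = -4 + -11 = -15
  P[6] = -8 + -11 = -19
  P[7] = 6 + -11 = -5
  P[8] = 8 + -11 = -3

Answer: [-9, -11, -9, -2, -7, -15, -19, -5, -3]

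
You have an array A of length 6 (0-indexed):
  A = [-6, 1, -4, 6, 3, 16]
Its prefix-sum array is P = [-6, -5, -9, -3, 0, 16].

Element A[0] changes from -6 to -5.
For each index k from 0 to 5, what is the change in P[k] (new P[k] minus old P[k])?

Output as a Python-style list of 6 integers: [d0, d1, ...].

Element change: A[0] -6 -> -5, delta = 1
For k < 0: P[k] unchanged, delta_P[k] = 0
For k >= 0: P[k] shifts by exactly 1
Delta array: [1, 1, 1, 1, 1, 1]

Answer: [1, 1, 1, 1, 1, 1]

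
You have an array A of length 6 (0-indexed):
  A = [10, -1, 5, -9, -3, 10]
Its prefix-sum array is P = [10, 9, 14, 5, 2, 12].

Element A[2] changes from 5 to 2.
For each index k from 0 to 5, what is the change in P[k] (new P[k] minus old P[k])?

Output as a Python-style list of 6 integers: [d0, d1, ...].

Element change: A[2] 5 -> 2, delta = -3
For k < 2: P[k] unchanged, delta_P[k] = 0
For k >= 2: P[k] shifts by exactly -3
Delta array: [0, 0, -3, -3, -3, -3]

Answer: [0, 0, -3, -3, -3, -3]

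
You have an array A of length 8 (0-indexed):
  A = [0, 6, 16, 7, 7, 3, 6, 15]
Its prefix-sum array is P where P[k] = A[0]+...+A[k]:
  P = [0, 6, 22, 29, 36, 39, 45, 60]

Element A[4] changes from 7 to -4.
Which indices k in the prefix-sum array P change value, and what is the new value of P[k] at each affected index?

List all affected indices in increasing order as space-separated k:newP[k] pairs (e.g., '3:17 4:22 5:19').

P[k] = A[0] + ... + A[k]
P[k] includes A[4] iff k >= 4
Affected indices: 4, 5, ..., 7; delta = -11
  P[4]: 36 + -11 = 25
  P[5]: 39 + -11 = 28
  P[6]: 45 + -11 = 34
  P[7]: 60 + -11 = 49

Answer: 4:25 5:28 6:34 7:49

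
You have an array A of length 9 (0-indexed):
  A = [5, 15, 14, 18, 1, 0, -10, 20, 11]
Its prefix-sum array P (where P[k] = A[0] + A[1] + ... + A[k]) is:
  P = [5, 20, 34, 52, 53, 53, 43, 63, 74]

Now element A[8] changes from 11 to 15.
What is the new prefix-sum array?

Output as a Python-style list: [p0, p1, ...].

Change: A[8] 11 -> 15, delta = 4
P[k] for k < 8: unchanged (A[8] not included)
P[k] for k >= 8: shift by delta = 4
  P[0] = 5 + 0 = 5
  P[1] = 20 + 0 = 20
  P[2] = 34 + 0 = 34
  P[3] = 52 + 0 = 52
  P[4] = 53 + 0 = 53
  P[5] = 53 + 0 = 53
  P[6] = 43 + 0 = 43
  P[7] = 63 + 0 = 63
  P[8] = 74 + 4 = 78

Answer: [5, 20, 34, 52, 53, 53, 43, 63, 78]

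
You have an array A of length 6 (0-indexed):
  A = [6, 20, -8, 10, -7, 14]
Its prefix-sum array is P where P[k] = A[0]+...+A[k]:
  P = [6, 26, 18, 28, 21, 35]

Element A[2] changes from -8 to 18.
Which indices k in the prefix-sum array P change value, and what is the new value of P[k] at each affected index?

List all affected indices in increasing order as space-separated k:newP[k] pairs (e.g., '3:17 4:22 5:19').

Answer: 2:44 3:54 4:47 5:61

Derivation:
P[k] = A[0] + ... + A[k]
P[k] includes A[2] iff k >= 2
Affected indices: 2, 3, ..., 5; delta = 26
  P[2]: 18 + 26 = 44
  P[3]: 28 + 26 = 54
  P[4]: 21 + 26 = 47
  P[5]: 35 + 26 = 61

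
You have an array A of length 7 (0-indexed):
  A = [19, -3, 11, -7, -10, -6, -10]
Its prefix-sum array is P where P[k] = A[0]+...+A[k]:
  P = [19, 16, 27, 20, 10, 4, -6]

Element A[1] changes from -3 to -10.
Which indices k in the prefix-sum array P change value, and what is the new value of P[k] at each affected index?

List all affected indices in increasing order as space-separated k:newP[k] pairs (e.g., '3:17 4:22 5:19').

P[k] = A[0] + ... + A[k]
P[k] includes A[1] iff k >= 1
Affected indices: 1, 2, ..., 6; delta = -7
  P[1]: 16 + -7 = 9
  P[2]: 27 + -7 = 20
  P[3]: 20 + -7 = 13
  P[4]: 10 + -7 = 3
  P[5]: 4 + -7 = -3
  P[6]: -6 + -7 = -13

Answer: 1:9 2:20 3:13 4:3 5:-3 6:-13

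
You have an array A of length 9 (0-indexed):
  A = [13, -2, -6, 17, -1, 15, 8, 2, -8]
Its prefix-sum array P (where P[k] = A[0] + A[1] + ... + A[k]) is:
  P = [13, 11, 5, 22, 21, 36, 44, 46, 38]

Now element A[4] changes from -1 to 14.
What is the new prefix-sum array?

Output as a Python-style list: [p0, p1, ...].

Change: A[4] -1 -> 14, delta = 15
P[k] for k < 4: unchanged (A[4] not included)
P[k] for k >= 4: shift by delta = 15
  P[0] = 13 + 0 = 13
  P[1] = 11 + 0 = 11
  P[2] = 5 + 0 = 5
  P[3] = 22 + 0 = 22
  P[4] = 21 + 15 = 36
  P[5] = 36 + 15 = 51
  P[6] = 44 + 15 = 59
  P[7] = 46 + 15 = 61
  P[8] = 38 + 15 = 53

Answer: [13, 11, 5, 22, 36, 51, 59, 61, 53]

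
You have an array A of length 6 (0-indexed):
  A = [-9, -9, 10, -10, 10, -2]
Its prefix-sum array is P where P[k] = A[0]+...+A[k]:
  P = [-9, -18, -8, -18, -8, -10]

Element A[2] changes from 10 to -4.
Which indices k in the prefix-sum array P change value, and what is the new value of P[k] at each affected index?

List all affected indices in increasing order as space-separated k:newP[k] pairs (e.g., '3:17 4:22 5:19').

Answer: 2:-22 3:-32 4:-22 5:-24

Derivation:
P[k] = A[0] + ... + A[k]
P[k] includes A[2] iff k >= 2
Affected indices: 2, 3, ..., 5; delta = -14
  P[2]: -8 + -14 = -22
  P[3]: -18 + -14 = -32
  P[4]: -8 + -14 = -22
  P[5]: -10 + -14 = -24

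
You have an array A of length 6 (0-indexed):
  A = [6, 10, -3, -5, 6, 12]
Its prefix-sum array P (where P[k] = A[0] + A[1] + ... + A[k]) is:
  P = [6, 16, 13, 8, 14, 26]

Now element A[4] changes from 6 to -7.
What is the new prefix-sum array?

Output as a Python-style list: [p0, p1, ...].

Change: A[4] 6 -> -7, delta = -13
P[k] for k < 4: unchanged (A[4] not included)
P[k] for k >= 4: shift by delta = -13
  P[0] = 6 + 0 = 6
  P[1] = 16 + 0 = 16
  P[2] = 13 + 0 = 13
  P[3] = 8 + 0 = 8
  P[4] = 14 + -13 = 1
  P[5] = 26 + -13 = 13

Answer: [6, 16, 13, 8, 1, 13]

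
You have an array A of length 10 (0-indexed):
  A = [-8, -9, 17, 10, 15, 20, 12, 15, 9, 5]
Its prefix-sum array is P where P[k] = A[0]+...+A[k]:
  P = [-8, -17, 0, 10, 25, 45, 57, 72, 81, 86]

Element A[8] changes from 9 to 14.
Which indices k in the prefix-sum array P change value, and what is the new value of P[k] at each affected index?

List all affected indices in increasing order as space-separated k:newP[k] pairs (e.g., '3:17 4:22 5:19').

Answer: 8:86 9:91

Derivation:
P[k] = A[0] + ... + A[k]
P[k] includes A[8] iff k >= 8
Affected indices: 8, 9, ..., 9; delta = 5
  P[8]: 81 + 5 = 86
  P[9]: 86 + 5 = 91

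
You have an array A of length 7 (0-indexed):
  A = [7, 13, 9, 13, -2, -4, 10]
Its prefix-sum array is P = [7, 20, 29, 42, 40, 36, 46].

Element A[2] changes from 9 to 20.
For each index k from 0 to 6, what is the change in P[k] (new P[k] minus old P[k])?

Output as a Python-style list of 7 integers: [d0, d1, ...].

Answer: [0, 0, 11, 11, 11, 11, 11]

Derivation:
Element change: A[2] 9 -> 20, delta = 11
For k < 2: P[k] unchanged, delta_P[k] = 0
For k >= 2: P[k] shifts by exactly 11
Delta array: [0, 0, 11, 11, 11, 11, 11]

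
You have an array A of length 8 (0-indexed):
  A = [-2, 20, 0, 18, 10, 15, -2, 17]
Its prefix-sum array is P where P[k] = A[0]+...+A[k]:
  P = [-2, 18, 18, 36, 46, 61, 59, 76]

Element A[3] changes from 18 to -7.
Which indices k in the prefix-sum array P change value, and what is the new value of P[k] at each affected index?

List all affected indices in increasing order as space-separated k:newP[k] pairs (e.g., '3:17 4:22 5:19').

Answer: 3:11 4:21 5:36 6:34 7:51

Derivation:
P[k] = A[0] + ... + A[k]
P[k] includes A[3] iff k >= 3
Affected indices: 3, 4, ..., 7; delta = -25
  P[3]: 36 + -25 = 11
  P[4]: 46 + -25 = 21
  P[5]: 61 + -25 = 36
  P[6]: 59 + -25 = 34
  P[7]: 76 + -25 = 51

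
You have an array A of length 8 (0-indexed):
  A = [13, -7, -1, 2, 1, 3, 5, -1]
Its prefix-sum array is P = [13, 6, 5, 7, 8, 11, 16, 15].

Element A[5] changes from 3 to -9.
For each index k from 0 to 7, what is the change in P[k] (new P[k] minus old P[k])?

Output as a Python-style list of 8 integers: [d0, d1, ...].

Element change: A[5] 3 -> -9, delta = -12
For k < 5: P[k] unchanged, delta_P[k] = 0
For k >= 5: P[k] shifts by exactly -12
Delta array: [0, 0, 0, 0, 0, -12, -12, -12]

Answer: [0, 0, 0, 0, 0, -12, -12, -12]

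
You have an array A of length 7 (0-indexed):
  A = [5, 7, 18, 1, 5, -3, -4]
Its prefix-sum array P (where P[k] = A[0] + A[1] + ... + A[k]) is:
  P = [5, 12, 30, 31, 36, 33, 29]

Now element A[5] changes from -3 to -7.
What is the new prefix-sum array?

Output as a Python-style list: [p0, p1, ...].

Answer: [5, 12, 30, 31, 36, 29, 25]

Derivation:
Change: A[5] -3 -> -7, delta = -4
P[k] for k < 5: unchanged (A[5] not included)
P[k] for k >= 5: shift by delta = -4
  P[0] = 5 + 0 = 5
  P[1] = 12 + 0 = 12
  P[2] = 30 + 0 = 30
  P[3] = 31 + 0 = 31
  P[4] = 36 + 0 = 36
  P[5] = 33 + -4 = 29
  P[6] = 29 + -4 = 25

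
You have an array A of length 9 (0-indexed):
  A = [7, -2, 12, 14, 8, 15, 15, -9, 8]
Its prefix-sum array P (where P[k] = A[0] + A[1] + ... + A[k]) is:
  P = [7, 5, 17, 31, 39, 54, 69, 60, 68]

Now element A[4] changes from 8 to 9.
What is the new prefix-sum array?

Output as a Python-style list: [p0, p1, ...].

Change: A[4] 8 -> 9, delta = 1
P[k] for k < 4: unchanged (A[4] not included)
P[k] for k >= 4: shift by delta = 1
  P[0] = 7 + 0 = 7
  P[1] = 5 + 0 = 5
  P[2] = 17 + 0 = 17
  P[3] = 31 + 0 = 31
  P[4] = 39 + 1 = 40
  P[5] = 54 + 1 = 55
  P[6] = 69 + 1 = 70
  P[7] = 60 + 1 = 61
  P[8] = 68 + 1 = 69

Answer: [7, 5, 17, 31, 40, 55, 70, 61, 69]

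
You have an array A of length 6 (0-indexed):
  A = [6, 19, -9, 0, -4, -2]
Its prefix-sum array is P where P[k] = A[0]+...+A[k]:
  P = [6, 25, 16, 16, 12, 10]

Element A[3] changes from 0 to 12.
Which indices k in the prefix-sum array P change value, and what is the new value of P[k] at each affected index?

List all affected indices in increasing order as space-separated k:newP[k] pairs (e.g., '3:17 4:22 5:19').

P[k] = A[0] + ... + A[k]
P[k] includes A[3] iff k >= 3
Affected indices: 3, 4, ..., 5; delta = 12
  P[3]: 16 + 12 = 28
  P[4]: 12 + 12 = 24
  P[5]: 10 + 12 = 22

Answer: 3:28 4:24 5:22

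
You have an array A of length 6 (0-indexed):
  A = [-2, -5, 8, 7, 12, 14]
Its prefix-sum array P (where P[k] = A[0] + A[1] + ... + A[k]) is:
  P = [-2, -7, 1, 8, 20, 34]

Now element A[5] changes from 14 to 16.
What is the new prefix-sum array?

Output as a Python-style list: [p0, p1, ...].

Answer: [-2, -7, 1, 8, 20, 36]

Derivation:
Change: A[5] 14 -> 16, delta = 2
P[k] for k < 5: unchanged (A[5] not included)
P[k] for k >= 5: shift by delta = 2
  P[0] = -2 + 0 = -2
  P[1] = -7 + 0 = -7
  P[2] = 1 + 0 = 1
  P[3] = 8 + 0 = 8
  P[4] = 20 + 0 = 20
  P[5] = 34 + 2 = 36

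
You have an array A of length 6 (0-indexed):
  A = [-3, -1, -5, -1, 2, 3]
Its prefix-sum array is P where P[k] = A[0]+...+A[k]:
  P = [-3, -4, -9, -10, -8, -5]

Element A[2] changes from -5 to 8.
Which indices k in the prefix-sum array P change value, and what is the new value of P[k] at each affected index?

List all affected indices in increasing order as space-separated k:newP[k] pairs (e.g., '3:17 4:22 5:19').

P[k] = A[0] + ... + A[k]
P[k] includes A[2] iff k >= 2
Affected indices: 2, 3, ..., 5; delta = 13
  P[2]: -9 + 13 = 4
  P[3]: -10 + 13 = 3
  P[4]: -8 + 13 = 5
  P[5]: -5 + 13 = 8

Answer: 2:4 3:3 4:5 5:8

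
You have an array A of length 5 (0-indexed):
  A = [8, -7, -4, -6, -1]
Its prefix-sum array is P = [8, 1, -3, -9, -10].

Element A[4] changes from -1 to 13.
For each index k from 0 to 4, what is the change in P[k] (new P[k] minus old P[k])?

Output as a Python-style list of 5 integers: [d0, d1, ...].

Element change: A[4] -1 -> 13, delta = 14
For k < 4: P[k] unchanged, delta_P[k] = 0
For k >= 4: P[k] shifts by exactly 14
Delta array: [0, 0, 0, 0, 14]

Answer: [0, 0, 0, 0, 14]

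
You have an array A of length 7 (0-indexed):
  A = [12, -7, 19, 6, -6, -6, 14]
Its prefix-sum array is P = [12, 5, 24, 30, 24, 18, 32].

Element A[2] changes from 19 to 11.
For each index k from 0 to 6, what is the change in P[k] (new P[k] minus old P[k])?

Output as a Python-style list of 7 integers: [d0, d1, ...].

Answer: [0, 0, -8, -8, -8, -8, -8]

Derivation:
Element change: A[2] 19 -> 11, delta = -8
For k < 2: P[k] unchanged, delta_P[k] = 0
For k >= 2: P[k] shifts by exactly -8
Delta array: [0, 0, -8, -8, -8, -8, -8]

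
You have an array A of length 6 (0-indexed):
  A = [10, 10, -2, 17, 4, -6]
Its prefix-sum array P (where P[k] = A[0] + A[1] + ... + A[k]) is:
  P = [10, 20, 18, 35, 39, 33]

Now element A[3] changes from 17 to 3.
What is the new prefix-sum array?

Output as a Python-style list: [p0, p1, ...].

Answer: [10, 20, 18, 21, 25, 19]

Derivation:
Change: A[3] 17 -> 3, delta = -14
P[k] for k < 3: unchanged (A[3] not included)
P[k] for k >= 3: shift by delta = -14
  P[0] = 10 + 0 = 10
  P[1] = 20 + 0 = 20
  P[2] = 18 + 0 = 18
  P[3] = 35 + -14 = 21
  P[4] = 39 + -14 = 25
  P[5] = 33 + -14 = 19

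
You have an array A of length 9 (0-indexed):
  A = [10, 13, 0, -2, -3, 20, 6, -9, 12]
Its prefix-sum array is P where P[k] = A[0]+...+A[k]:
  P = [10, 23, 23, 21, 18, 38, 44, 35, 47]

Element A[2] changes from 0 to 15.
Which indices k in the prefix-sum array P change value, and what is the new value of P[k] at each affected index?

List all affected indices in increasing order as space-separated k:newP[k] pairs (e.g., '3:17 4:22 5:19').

Answer: 2:38 3:36 4:33 5:53 6:59 7:50 8:62

Derivation:
P[k] = A[0] + ... + A[k]
P[k] includes A[2] iff k >= 2
Affected indices: 2, 3, ..., 8; delta = 15
  P[2]: 23 + 15 = 38
  P[3]: 21 + 15 = 36
  P[4]: 18 + 15 = 33
  P[5]: 38 + 15 = 53
  P[6]: 44 + 15 = 59
  P[7]: 35 + 15 = 50
  P[8]: 47 + 15 = 62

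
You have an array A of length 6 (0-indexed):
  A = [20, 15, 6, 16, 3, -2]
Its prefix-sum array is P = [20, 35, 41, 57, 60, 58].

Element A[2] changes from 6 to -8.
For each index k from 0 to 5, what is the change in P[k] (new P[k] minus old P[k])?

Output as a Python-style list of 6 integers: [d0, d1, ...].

Answer: [0, 0, -14, -14, -14, -14]

Derivation:
Element change: A[2] 6 -> -8, delta = -14
For k < 2: P[k] unchanged, delta_P[k] = 0
For k >= 2: P[k] shifts by exactly -14
Delta array: [0, 0, -14, -14, -14, -14]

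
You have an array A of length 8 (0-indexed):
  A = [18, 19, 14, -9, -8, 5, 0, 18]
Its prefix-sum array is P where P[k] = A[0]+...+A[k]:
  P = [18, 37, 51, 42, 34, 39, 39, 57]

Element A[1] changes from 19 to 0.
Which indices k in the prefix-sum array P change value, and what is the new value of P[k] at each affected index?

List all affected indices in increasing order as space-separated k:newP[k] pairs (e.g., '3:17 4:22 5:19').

P[k] = A[0] + ... + A[k]
P[k] includes A[1] iff k >= 1
Affected indices: 1, 2, ..., 7; delta = -19
  P[1]: 37 + -19 = 18
  P[2]: 51 + -19 = 32
  P[3]: 42 + -19 = 23
  P[4]: 34 + -19 = 15
  P[5]: 39 + -19 = 20
  P[6]: 39 + -19 = 20
  P[7]: 57 + -19 = 38

Answer: 1:18 2:32 3:23 4:15 5:20 6:20 7:38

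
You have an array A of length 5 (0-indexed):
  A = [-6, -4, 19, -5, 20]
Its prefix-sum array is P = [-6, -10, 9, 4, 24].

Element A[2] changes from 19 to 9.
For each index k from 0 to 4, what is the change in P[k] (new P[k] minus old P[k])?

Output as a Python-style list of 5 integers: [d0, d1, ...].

Answer: [0, 0, -10, -10, -10]

Derivation:
Element change: A[2] 19 -> 9, delta = -10
For k < 2: P[k] unchanged, delta_P[k] = 0
For k >= 2: P[k] shifts by exactly -10
Delta array: [0, 0, -10, -10, -10]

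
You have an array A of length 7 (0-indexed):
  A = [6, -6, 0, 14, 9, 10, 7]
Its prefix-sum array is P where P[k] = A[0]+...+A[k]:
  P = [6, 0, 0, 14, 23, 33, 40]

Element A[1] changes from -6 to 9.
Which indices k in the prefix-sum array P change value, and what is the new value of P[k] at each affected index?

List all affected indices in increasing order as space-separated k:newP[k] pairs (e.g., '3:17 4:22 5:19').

Answer: 1:15 2:15 3:29 4:38 5:48 6:55

Derivation:
P[k] = A[0] + ... + A[k]
P[k] includes A[1] iff k >= 1
Affected indices: 1, 2, ..., 6; delta = 15
  P[1]: 0 + 15 = 15
  P[2]: 0 + 15 = 15
  P[3]: 14 + 15 = 29
  P[4]: 23 + 15 = 38
  P[5]: 33 + 15 = 48
  P[6]: 40 + 15 = 55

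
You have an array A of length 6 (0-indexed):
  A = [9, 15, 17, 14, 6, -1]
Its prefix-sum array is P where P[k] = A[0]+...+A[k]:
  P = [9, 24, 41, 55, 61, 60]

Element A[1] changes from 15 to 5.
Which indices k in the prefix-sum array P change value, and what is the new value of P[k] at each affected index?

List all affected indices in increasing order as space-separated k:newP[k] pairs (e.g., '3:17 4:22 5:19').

P[k] = A[0] + ... + A[k]
P[k] includes A[1] iff k >= 1
Affected indices: 1, 2, ..., 5; delta = -10
  P[1]: 24 + -10 = 14
  P[2]: 41 + -10 = 31
  P[3]: 55 + -10 = 45
  P[4]: 61 + -10 = 51
  P[5]: 60 + -10 = 50

Answer: 1:14 2:31 3:45 4:51 5:50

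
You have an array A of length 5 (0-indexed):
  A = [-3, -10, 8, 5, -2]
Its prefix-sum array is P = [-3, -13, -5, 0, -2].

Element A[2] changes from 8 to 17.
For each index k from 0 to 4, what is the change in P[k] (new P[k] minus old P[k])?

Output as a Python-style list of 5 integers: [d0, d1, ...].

Answer: [0, 0, 9, 9, 9]

Derivation:
Element change: A[2] 8 -> 17, delta = 9
For k < 2: P[k] unchanged, delta_P[k] = 0
For k >= 2: P[k] shifts by exactly 9
Delta array: [0, 0, 9, 9, 9]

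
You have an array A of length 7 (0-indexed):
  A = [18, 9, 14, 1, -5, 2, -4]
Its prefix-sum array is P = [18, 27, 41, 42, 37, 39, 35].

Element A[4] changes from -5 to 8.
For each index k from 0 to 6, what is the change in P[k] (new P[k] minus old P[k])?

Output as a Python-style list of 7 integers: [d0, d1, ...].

Answer: [0, 0, 0, 0, 13, 13, 13]

Derivation:
Element change: A[4] -5 -> 8, delta = 13
For k < 4: P[k] unchanged, delta_P[k] = 0
For k >= 4: P[k] shifts by exactly 13
Delta array: [0, 0, 0, 0, 13, 13, 13]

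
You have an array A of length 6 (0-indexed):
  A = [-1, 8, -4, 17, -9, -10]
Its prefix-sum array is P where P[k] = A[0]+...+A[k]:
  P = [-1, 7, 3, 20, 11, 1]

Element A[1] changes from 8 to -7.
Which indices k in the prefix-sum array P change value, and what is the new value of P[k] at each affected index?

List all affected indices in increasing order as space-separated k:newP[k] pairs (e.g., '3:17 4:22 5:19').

P[k] = A[0] + ... + A[k]
P[k] includes A[1] iff k >= 1
Affected indices: 1, 2, ..., 5; delta = -15
  P[1]: 7 + -15 = -8
  P[2]: 3 + -15 = -12
  P[3]: 20 + -15 = 5
  P[4]: 11 + -15 = -4
  P[5]: 1 + -15 = -14

Answer: 1:-8 2:-12 3:5 4:-4 5:-14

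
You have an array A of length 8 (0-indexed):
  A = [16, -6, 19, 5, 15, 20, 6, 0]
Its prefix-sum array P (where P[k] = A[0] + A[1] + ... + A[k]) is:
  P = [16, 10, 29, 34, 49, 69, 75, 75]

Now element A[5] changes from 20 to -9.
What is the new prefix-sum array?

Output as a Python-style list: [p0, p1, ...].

Answer: [16, 10, 29, 34, 49, 40, 46, 46]

Derivation:
Change: A[5] 20 -> -9, delta = -29
P[k] for k < 5: unchanged (A[5] not included)
P[k] for k >= 5: shift by delta = -29
  P[0] = 16 + 0 = 16
  P[1] = 10 + 0 = 10
  P[2] = 29 + 0 = 29
  P[3] = 34 + 0 = 34
  P[4] = 49 + 0 = 49
  P[5] = 69 + -29 = 40
  P[6] = 75 + -29 = 46
  P[7] = 75 + -29 = 46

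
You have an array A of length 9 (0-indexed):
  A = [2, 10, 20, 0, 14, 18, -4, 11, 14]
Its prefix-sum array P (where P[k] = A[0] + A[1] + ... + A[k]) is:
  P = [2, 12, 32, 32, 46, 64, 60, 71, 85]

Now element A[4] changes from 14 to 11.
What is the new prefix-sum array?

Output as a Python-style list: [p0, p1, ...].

Answer: [2, 12, 32, 32, 43, 61, 57, 68, 82]

Derivation:
Change: A[4] 14 -> 11, delta = -3
P[k] for k < 4: unchanged (A[4] not included)
P[k] for k >= 4: shift by delta = -3
  P[0] = 2 + 0 = 2
  P[1] = 12 + 0 = 12
  P[2] = 32 + 0 = 32
  P[3] = 32 + 0 = 32
  P[4] = 46 + -3 = 43
  P[5] = 64 + -3 = 61
  P[6] = 60 + -3 = 57
  P[7] = 71 + -3 = 68
  P[8] = 85 + -3 = 82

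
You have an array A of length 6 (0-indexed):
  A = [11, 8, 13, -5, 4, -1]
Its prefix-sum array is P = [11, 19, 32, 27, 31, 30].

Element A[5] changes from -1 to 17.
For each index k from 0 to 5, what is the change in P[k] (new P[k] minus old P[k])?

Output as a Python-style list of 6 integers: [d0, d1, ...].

Element change: A[5] -1 -> 17, delta = 18
For k < 5: P[k] unchanged, delta_P[k] = 0
For k >= 5: P[k] shifts by exactly 18
Delta array: [0, 0, 0, 0, 0, 18]

Answer: [0, 0, 0, 0, 0, 18]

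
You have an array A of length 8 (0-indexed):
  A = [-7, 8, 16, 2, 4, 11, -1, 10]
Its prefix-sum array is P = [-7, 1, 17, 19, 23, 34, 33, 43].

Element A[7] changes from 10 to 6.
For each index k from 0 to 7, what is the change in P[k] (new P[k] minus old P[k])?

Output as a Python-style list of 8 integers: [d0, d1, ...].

Element change: A[7] 10 -> 6, delta = -4
For k < 7: P[k] unchanged, delta_P[k] = 0
For k >= 7: P[k] shifts by exactly -4
Delta array: [0, 0, 0, 0, 0, 0, 0, -4]

Answer: [0, 0, 0, 0, 0, 0, 0, -4]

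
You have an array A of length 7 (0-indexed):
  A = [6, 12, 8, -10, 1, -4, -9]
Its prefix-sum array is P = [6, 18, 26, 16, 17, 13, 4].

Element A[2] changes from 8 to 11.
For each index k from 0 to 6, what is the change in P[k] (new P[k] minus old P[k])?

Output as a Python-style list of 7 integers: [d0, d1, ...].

Answer: [0, 0, 3, 3, 3, 3, 3]

Derivation:
Element change: A[2] 8 -> 11, delta = 3
For k < 2: P[k] unchanged, delta_P[k] = 0
For k >= 2: P[k] shifts by exactly 3
Delta array: [0, 0, 3, 3, 3, 3, 3]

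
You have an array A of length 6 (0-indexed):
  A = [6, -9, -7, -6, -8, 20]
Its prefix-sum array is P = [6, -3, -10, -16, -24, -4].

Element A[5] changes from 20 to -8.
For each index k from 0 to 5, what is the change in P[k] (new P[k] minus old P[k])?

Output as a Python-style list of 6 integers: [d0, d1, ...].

Element change: A[5] 20 -> -8, delta = -28
For k < 5: P[k] unchanged, delta_P[k] = 0
For k >= 5: P[k] shifts by exactly -28
Delta array: [0, 0, 0, 0, 0, -28]

Answer: [0, 0, 0, 0, 0, -28]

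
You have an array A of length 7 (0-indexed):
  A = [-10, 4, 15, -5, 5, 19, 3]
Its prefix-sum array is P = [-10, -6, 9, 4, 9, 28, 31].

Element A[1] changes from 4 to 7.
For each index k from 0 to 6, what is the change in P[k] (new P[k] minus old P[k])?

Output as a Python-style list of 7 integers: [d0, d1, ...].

Answer: [0, 3, 3, 3, 3, 3, 3]

Derivation:
Element change: A[1] 4 -> 7, delta = 3
For k < 1: P[k] unchanged, delta_P[k] = 0
For k >= 1: P[k] shifts by exactly 3
Delta array: [0, 3, 3, 3, 3, 3, 3]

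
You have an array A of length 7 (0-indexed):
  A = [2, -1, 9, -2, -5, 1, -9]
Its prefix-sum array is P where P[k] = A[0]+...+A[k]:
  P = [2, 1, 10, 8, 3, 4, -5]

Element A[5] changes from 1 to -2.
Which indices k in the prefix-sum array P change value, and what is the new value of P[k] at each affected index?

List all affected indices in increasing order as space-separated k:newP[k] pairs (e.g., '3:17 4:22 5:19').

Answer: 5:1 6:-8

Derivation:
P[k] = A[0] + ... + A[k]
P[k] includes A[5] iff k >= 5
Affected indices: 5, 6, ..., 6; delta = -3
  P[5]: 4 + -3 = 1
  P[6]: -5 + -3 = -8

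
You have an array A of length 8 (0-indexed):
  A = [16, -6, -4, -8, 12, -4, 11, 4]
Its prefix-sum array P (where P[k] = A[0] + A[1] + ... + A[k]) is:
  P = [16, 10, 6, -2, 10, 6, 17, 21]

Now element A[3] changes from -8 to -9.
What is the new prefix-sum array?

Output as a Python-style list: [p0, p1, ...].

Answer: [16, 10, 6, -3, 9, 5, 16, 20]

Derivation:
Change: A[3] -8 -> -9, delta = -1
P[k] for k < 3: unchanged (A[3] not included)
P[k] for k >= 3: shift by delta = -1
  P[0] = 16 + 0 = 16
  P[1] = 10 + 0 = 10
  P[2] = 6 + 0 = 6
  P[3] = -2 + -1 = -3
  P[4] = 10 + -1 = 9
  P[5] = 6 + -1 = 5
  P[6] = 17 + -1 = 16
  P[7] = 21 + -1 = 20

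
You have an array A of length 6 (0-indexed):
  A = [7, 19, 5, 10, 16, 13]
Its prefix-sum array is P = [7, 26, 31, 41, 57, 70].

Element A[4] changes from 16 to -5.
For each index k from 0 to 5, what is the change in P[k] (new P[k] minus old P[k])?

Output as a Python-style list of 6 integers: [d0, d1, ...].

Answer: [0, 0, 0, 0, -21, -21]

Derivation:
Element change: A[4] 16 -> -5, delta = -21
For k < 4: P[k] unchanged, delta_P[k] = 0
For k >= 4: P[k] shifts by exactly -21
Delta array: [0, 0, 0, 0, -21, -21]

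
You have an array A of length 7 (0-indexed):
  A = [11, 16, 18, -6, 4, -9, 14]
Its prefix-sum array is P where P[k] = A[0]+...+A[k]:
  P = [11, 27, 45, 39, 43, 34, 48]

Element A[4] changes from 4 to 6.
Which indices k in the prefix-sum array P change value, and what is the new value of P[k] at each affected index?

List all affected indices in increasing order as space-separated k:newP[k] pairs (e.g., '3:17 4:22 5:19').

Answer: 4:45 5:36 6:50

Derivation:
P[k] = A[0] + ... + A[k]
P[k] includes A[4] iff k >= 4
Affected indices: 4, 5, ..., 6; delta = 2
  P[4]: 43 + 2 = 45
  P[5]: 34 + 2 = 36
  P[6]: 48 + 2 = 50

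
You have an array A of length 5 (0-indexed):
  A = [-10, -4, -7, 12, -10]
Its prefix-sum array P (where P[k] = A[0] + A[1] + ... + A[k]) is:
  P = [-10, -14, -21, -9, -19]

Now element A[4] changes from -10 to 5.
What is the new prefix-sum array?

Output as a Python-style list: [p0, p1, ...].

Change: A[4] -10 -> 5, delta = 15
P[k] for k < 4: unchanged (A[4] not included)
P[k] for k >= 4: shift by delta = 15
  P[0] = -10 + 0 = -10
  P[1] = -14 + 0 = -14
  P[2] = -21 + 0 = -21
  P[3] = -9 + 0 = -9
  P[4] = -19 + 15 = -4

Answer: [-10, -14, -21, -9, -4]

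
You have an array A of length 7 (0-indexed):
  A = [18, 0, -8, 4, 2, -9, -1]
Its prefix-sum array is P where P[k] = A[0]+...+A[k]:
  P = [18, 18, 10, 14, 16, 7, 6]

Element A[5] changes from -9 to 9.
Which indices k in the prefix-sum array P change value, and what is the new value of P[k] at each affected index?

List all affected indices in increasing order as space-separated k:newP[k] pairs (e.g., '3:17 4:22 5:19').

Answer: 5:25 6:24

Derivation:
P[k] = A[0] + ... + A[k]
P[k] includes A[5] iff k >= 5
Affected indices: 5, 6, ..., 6; delta = 18
  P[5]: 7 + 18 = 25
  P[6]: 6 + 18 = 24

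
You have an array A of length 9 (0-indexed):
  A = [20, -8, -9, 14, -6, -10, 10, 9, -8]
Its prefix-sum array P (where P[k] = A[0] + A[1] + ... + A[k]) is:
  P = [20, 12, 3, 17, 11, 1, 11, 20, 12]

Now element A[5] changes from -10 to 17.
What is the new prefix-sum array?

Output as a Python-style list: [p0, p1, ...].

Answer: [20, 12, 3, 17, 11, 28, 38, 47, 39]

Derivation:
Change: A[5] -10 -> 17, delta = 27
P[k] for k < 5: unchanged (A[5] not included)
P[k] for k >= 5: shift by delta = 27
  P[0] = 20 + 0 = 20
  P[1] = 12 + 0 = 12
  P[2] = 3 + 0 = 3
  P[3] = 17 + 0 = 17
  P[4] = 11 + 0 = 11
  P[5] = 1 + 27 = 28
  P[6] = 11 + 27 = 38
  P[7] = 20 + 27 = 47
  P[8] = 12 + 27 = 39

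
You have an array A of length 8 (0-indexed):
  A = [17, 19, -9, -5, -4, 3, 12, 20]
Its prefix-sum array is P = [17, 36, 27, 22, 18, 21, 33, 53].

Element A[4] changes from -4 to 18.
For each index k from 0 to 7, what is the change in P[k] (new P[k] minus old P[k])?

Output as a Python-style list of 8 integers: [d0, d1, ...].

Answer: [0, 0, 0, 0, 22, 22, 22, 22]

Derivation:
Element change: A[4] -4 -> 18, delta = 22
For k < 4: P[k] unchanged, delta_P[k] = 0
For k >= 4: P[k] shifts by exactly 22
Delta array: [0, 0, 0, 0, 22, 22, 22, 22]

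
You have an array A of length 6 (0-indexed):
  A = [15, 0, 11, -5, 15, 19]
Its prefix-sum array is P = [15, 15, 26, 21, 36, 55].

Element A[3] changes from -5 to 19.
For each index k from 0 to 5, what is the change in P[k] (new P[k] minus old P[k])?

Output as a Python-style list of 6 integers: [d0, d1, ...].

Element change: A[3] -5 -> 19, delta = 24
For k < 3: P[k] unchanged, delta_P[k] = 0
For k >= 3: P[k] shifts by exactly 24
Delta array: [0, 0, 0, 24, 24, 24]

Answer: [0, 0, 0, 24, 24, 24]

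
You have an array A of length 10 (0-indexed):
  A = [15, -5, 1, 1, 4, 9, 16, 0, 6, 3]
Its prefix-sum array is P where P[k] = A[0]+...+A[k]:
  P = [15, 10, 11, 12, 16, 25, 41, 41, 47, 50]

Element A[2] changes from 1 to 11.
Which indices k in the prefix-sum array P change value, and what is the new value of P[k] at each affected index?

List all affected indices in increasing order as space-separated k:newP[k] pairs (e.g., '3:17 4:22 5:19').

Answer: 2:21 3:22 4:26 5:35 6:51 7:51 8:57 9:60

Derivation:
P[k] = A[0] + ... + A[k]
P[k] includes A[2] iff k >= 2
Affected indices: 2, 3, ..., 9; delta = 10
  P[2]: 11 + 10 = 21
  P[3]: 12 + 10 = 22
  P[4]: 16 + 10 = 26
  P[5]: 25 + 10 = 35
  P[6]: 41 + 10 = 51
  P[7]: 41 + 10 = 51
  P[8]: 47 + 10 = 57
  P[9]: 50 + 10 = 60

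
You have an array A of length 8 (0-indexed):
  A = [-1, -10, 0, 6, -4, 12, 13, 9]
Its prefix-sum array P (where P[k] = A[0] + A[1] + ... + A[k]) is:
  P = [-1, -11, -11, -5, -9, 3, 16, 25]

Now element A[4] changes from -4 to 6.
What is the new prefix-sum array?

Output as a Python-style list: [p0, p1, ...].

Answer: [-1, -11, -11, -5, 1, 13, 26, 35]

Derivation:
Change: A[4] -4 -> 6, delta = 10
P[k] for k < 4: unchanged (A[4] not included)
P[k] for k >= 4: shift by delta = 10
  P[0] = -1 + 0 = -1
  P[1] = -11 + 0 = -11
  P[2] = -11 + 0 = -11
  P[3] = -5 + 0 = -5
  P[4] = -9 + 10 = 1
  P[5] = 3 + 10 = 13
  P[6] = 16 + 10 = 26
  P[7] = 25 + 10 = 35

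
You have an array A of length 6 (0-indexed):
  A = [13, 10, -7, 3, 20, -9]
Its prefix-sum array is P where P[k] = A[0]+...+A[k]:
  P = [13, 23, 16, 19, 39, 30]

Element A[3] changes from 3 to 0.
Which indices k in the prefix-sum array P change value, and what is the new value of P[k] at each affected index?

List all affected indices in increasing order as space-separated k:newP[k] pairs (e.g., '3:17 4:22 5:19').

Answer: 3:16 4:36 5:27

Derivation:
P[k] = A[0] + ... + A[k]
P[k] includes A[3] iff k >= 3
Affected indices: 3, 4, ..., 5; delta = -3
  P[3]: 19 + -3 = 16
  P[4]: 39 + -3 = 36
  P[5]: 30 + -3 = 27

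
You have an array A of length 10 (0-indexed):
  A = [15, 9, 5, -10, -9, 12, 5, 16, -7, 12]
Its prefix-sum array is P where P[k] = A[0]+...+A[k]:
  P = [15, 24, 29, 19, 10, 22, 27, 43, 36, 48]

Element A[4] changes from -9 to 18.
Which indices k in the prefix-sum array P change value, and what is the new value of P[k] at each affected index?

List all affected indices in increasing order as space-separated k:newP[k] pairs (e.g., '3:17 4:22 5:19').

Answer: 4:37 5:49 6:54 7:70 8:63 9:75

Derivation:
P[k] = A[0] + ... + A[k]
P[k] includes A[4] iff k >= 4
Affected indices: 4, 5, ..., 9; delta = 27
  P[4]: 10 + 27 = 37
  P[5]: 22 + 27 = 49
  P[6]: 27 + 27 = 54
  P[7]: 43 + 27 = 70
  P[8]: 36 + 27 = 63
  P[9]: 48 + 27 = 75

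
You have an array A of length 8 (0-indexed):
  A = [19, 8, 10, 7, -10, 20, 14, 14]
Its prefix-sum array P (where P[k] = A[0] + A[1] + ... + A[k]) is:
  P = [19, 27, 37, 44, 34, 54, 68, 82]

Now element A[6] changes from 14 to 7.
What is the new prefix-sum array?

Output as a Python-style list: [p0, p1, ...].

Change: A[6] 14 -> 7, delta = -7
P[k] for k < 6: unchanged (A[6] not included)
P[k] for k >= 6: shift by delta = -7
  P[0] = 19 + 0 = 19
  P[1] = 27 + 0 = 27
  P[2] = 37 + 0 = 37
  P[3] = 44 + 0 = 44
  P[4] = 34 + 0 = 34
  P[5] = 54 + 0 = 54
  P[6] = 68 + -7 = 61
  P[7] = 82 + -7 = 75

Answer: [19, 27, 37, 44, 34, 54, 61, 75]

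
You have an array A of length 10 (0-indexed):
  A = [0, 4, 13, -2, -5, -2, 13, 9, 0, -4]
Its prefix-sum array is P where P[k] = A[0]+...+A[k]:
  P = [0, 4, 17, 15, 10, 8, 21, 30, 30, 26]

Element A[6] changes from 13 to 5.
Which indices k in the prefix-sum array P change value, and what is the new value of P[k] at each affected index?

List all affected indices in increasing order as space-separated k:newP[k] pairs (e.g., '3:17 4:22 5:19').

P[k] = A[0] + ... + A[k]
P[k] includes A[6] iff k >= 6
Affected indices: 6, 7, ..., 9; delta = -8
  P[6]: 21 + -8 = 13
  P[7]: 30 + -8 = 22
  P[8]: 30 + -8 = 22
  P[9]: 26 + -8 = 18

Answer: 6:13 7:22 8:22 9:18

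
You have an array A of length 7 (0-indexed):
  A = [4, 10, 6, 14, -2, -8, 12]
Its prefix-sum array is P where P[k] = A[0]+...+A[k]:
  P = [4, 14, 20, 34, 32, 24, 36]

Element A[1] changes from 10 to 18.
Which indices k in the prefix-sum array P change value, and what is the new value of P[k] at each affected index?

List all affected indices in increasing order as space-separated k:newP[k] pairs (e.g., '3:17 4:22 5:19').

P[k] = A[0] + ... + A[k]
P[k] includes A[1] iff k >= 1
Affected indices: 1, 2, ..., 6; delta = 8
  P[1]: 14 + 8 = 22
  P[2]: 20 + 8 = 28
  P[3]: 34 + 8 = 42
  P[4]: 32 + 8 = 40
  P[5]: 24 + 8 = 32
  P[6]: 36 + 8 = 44

Answer: 1:22 2:28 3:42 4:40 5:32 6:44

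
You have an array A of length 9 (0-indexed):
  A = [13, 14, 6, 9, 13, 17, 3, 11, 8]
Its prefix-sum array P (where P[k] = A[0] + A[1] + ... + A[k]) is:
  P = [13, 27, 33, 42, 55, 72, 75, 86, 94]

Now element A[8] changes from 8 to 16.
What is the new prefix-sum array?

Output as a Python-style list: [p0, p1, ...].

Answer: [13, 27, 33, 42, 55, 72, 75, 86, 102]

Derivation:
Change: A[8] 8 -> 16, delta = 8
P[k] for k < 8: unchanged (A[8] not included)
P[k] for k >= 8: shift by delta = 8
  P[0] = 13 + 0 = 13
  P[1] = 27 + 0 = 27
  P[2] = 33 + 0 = 33
  P[3] = 42 + 0 = 42
  P[4] = 55 + 0 = 55
  P[5] = 72 + 0 = 72
  P[6] = 75 + 0 = 75
  P[7] = 86 + 0 = 86
  P[8] = 94 + 8 = 102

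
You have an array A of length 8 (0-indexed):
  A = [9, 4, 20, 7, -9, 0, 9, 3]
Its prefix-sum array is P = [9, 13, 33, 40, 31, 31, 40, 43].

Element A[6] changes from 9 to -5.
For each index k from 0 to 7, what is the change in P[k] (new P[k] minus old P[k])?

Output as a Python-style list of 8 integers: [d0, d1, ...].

Element change: A[6] 9 -> -5, delta = -14
For k < 6: P[k] unchanged, delta_P[k] = 0
For k >= 6: P[k] shifts by exactly -14
Delta array: [0, 0, 0, 0, 0, 0, -14, -14]

Answer: [0, 0, 0, 0, 0, 0, -14, -14]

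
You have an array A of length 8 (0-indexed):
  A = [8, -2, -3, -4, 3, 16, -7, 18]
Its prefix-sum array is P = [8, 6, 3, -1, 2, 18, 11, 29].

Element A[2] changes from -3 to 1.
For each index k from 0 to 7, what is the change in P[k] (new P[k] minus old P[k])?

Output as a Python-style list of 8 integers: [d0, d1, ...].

Answer: [0, 0, 4, 4, 4, 4, 4, 4]

Derivation:
Element change: A[2] -3 -> 1, delta = 4
For k < 2: P[k] unchanged, delta_P[k] = 0
For k >= 2: P[k] shifts by exactly 4
Delta array: [0, 0, 4, 4, 4, 4, 4, 4]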